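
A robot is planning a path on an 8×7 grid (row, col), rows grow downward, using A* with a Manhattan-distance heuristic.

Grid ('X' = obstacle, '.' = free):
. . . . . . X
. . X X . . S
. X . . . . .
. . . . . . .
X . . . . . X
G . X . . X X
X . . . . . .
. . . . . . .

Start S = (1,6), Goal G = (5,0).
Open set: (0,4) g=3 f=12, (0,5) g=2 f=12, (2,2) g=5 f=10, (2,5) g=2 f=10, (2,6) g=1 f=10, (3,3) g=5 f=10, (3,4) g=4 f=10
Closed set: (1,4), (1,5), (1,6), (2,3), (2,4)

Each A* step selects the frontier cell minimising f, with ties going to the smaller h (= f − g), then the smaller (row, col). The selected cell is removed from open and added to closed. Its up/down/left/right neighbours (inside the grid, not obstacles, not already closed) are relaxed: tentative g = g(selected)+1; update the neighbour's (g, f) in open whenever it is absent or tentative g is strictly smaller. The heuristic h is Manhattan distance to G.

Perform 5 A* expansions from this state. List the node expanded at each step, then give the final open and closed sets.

order=[(2,2) → (3,2) → (3,1) → (3,0) → (4,1)]; open=[(0,4) g=3 f=12, (0,5) g=2 f=12, (2,0) g=9 f=12, (2,5) g=2 f=10, (2,6) g=1 f=10, (3,3) g=5 f=10, (3,4) g=4 f=10, (4,2) g=7 f=10, (5,1) g=9 f=10]; closed=[(1,4), (1,5), (1,6), (2,2), (2,3), (2,4), (3,0), (3,1), (3,2), (4,1)]

step 1: expand (2,2) (f=10, h=5) → closed; open now [(0,4) g=3 f=12, (0,5) g=2 f=12, (2,5) g=2 f=10, (2,6) g=1 f=10, (3,2) g=6 f=10, (3,3) g=5 f=10, (3,4) g=4 f=10]
step 2: expand (3,2) (f=10, h=4) → closed; open now [(0,4) g=3 f=12, (0,5) g=2 f=12, (2,5) g=2 f=10, (2,6) g=1 f=10, (3,1) g=7 f=10, (3,3) g=5 f=10, (3,4) g=4 f=10, (4,2) g=7 f=10]
step 3: expand (3,1) (f=10, h=3) → closed; open now [(0,4) g=3 f=12, (0,5) g=2 f=12, (2,5) g=2 f=10, (2,6) g=1 f=10, (3,0) g=8 f=10, (3,3) g=5 f=10, (3,4) g=4 f=10, (4,1) g=8 f=10, (4,2) g=7 f=10]
step 4: expand (3,0) (f=10, h=2) → closed; open now [(0,4) g=3 f=12, (0,5) g=2 f=12, (2,0) g=9 f=12, (2,5) g=2 f=10, (2,6) g=1 f=10, (3,3) g=5 f=10, (3,4) g=4 f=10, (4,1) g=8 f=10, (4,2) g=7 f=10]
step 5: expand (4,1) (f=10, h=2) → closed; open now [(0,4) g=3 f=12, (0,5) g=2 f=12, (2,0) g=9 f=12, (2,5) g=2 f=10, (2,6) g=1 f=10, (3,3) g=5 f=10, (3,4) g=4 f=10, (4,2) g=7 f=10, (5,1) g=9 f=10]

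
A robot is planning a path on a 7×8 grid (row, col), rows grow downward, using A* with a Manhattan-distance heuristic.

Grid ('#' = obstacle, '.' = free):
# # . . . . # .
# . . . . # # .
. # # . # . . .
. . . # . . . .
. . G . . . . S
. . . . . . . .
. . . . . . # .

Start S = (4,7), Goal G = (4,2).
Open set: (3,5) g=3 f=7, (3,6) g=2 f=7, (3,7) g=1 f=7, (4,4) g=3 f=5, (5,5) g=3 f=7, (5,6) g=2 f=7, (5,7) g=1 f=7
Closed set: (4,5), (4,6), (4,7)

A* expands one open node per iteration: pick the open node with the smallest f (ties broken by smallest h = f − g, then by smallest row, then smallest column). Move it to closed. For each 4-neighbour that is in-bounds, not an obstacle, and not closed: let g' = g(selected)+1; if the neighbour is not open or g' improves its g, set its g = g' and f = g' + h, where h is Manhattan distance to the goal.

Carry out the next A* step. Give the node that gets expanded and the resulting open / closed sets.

step 1: expand (4,4) (f=5, h=2) → closed; open now [(3,4) g=4 f=7, (3,5) g=3 f=7, (3,6) g=2 f=7, (3,7) g=1 f=7, (4,3) g=4 f=5, (5,4) g=4 f=7, (5,5) g=3 f=7, (5,6) g=2 f=7, (5,7) g=1 f=7]

expanded=(4,4); open=[(3,4) g=4 f=7, (3,5) g=3 f=7, (3,6) g=2 f=7, (3,7) g=1 f=7, (4,3) g=4 f=5, (5,4) g=4 f=7, (5,5) g=3 f=7, (5,6) g=2 f=7, (5,7) g=1 f=7]; closed=[(4,4), (4,5), (4,6), (4,7)]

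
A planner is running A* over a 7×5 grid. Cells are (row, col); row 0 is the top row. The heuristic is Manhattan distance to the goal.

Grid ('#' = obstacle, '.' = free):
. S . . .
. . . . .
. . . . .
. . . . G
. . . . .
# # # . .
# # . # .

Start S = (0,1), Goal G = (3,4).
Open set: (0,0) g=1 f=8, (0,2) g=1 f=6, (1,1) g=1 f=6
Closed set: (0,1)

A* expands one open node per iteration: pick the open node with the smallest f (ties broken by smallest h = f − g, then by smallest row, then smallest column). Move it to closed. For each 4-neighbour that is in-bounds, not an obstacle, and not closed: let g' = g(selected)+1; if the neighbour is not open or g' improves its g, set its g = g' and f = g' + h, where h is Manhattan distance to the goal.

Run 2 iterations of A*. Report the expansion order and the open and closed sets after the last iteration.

order=[(0,2) → (0,3)]; open=[(0,0) g=1 f=8, (0,4) g=3 f=6, (1,1) g=1 f=6, (1,2) g=2 f=6, (1,3) g=3 f=6]; closed=[(0,1), (0,2), (0,3)]

step 1: expand (0,2) (f=6, h=5) → closed; open now [(0,0) g=1 f=8, (0,3) g=2 f=6, (1,1) g=1 f=6, (1,2) g=2 f=6]
step 2: expand (0,3) (f=6, h=4) → closed; open now [(0,0) g=1 f=8, (0,4) g=3 f=6, (1,1) g=1 f=6, (1,2) g=2 f=6, (1,3) g=3 f=6]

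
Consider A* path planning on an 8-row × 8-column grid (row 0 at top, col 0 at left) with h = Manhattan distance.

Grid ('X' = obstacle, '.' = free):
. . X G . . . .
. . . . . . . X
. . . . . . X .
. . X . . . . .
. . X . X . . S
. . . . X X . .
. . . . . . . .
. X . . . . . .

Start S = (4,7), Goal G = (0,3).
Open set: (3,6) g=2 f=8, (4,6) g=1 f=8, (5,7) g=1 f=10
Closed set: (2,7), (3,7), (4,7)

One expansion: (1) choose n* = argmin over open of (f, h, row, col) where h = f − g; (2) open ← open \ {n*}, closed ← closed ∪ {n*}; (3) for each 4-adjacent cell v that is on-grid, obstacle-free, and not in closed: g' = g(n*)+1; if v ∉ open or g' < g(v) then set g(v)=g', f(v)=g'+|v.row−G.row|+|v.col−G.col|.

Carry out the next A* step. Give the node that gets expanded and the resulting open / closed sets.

expanded=(3,6); open=[(3,5) g=3 f=8, (4,6) g=1 f=8, (5,7) g=1 f=10]; closed=[(2,7), (3,6), (3,7), (4,7)]

step 1: expand (3,6) (f=8, h=6) → closed; open now [(3,5) g=3 f=8, (4,6) g=1 f=8, (5,7) g=1 f=10]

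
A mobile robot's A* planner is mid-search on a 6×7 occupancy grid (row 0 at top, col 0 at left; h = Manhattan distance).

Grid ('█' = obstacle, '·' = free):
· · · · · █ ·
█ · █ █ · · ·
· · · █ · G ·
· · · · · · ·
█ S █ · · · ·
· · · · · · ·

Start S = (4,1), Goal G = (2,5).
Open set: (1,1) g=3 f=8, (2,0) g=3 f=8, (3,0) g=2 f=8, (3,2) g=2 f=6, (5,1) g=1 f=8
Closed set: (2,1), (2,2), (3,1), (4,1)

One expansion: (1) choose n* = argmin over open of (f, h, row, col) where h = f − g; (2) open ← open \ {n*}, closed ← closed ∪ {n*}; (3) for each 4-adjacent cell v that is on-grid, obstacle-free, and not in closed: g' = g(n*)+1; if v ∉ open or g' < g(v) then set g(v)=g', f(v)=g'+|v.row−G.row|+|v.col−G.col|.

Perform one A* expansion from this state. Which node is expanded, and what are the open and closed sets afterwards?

expanded=(3,2); open=[(1,1) g=3 f=8, (2,0) g=3 f=8, (3,0) g=2 f=8, (3,3) g=3 f=6, (5,1) g=1 f=8]; closed=[(2,1), (2,2), (3,1), (3,2), (4,1)]

step 1: expand (3,2) (f=6, h=4) → closed; open now [(1,1) g=3 f=8, (2,0) g=3 f=8, (3,0) g=2 f=8, (3,3) g=3 f=6, (5,1) g=1 f=8]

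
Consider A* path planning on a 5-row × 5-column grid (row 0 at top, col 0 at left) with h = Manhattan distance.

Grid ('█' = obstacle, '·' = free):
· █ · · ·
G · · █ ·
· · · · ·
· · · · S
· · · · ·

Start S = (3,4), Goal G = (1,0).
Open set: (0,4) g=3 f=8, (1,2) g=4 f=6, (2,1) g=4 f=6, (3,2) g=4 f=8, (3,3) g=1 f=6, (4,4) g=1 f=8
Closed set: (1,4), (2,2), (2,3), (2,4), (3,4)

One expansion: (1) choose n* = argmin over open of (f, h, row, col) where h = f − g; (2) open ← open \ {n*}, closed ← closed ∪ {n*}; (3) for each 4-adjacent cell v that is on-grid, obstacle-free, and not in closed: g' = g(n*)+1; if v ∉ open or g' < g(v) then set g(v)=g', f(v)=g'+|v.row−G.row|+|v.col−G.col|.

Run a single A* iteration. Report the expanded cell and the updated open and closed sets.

expanded=(1,2); open=[(0,2) g=5 f=8, (0,4) g=3 f=8, (1,1) g=5 f=6, (2,1) g=4 f=6, (3,2) g=4 f=8, (3,3) g=1 f=6, (4,4) g=1 f=8]; closed=[(1,2), (1,4), (2,2), (2,3), (2,4), (3,4)]

step 1: expand (1,2) (f=6, h=2) → closed; open now [(0,2) g=5 f=8, (0,4) g=3 f=8, (1,1) g=5 f=6, (2,1) g=4 f=6, (3,2) g=4 f=8, (3,3) g=1 f=6, (4,4) g=1 f=8]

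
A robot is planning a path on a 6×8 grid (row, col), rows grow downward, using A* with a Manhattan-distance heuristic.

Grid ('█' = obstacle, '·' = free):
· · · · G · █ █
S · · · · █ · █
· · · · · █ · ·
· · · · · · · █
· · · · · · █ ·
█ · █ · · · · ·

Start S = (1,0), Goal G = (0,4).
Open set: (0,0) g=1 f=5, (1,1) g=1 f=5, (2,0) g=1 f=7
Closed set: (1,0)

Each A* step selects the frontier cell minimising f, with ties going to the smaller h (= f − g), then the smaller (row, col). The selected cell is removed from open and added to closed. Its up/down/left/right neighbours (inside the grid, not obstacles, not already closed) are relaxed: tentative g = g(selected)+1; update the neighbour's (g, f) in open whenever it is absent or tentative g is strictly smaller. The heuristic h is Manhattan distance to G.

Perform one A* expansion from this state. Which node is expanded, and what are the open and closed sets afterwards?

expanded=(0,0); open=[(0,1) g=2 f=5, (1,1) g=1 f=5, (2,0) g=1 f=7]; closed=[(0,0), (1,0)]

step 1: expand (0,0) (f=5, h=4) → closed; open now [(0,1) g=2 f=5, (1,1) g=1 f=5, (2,0) g=1 f=7]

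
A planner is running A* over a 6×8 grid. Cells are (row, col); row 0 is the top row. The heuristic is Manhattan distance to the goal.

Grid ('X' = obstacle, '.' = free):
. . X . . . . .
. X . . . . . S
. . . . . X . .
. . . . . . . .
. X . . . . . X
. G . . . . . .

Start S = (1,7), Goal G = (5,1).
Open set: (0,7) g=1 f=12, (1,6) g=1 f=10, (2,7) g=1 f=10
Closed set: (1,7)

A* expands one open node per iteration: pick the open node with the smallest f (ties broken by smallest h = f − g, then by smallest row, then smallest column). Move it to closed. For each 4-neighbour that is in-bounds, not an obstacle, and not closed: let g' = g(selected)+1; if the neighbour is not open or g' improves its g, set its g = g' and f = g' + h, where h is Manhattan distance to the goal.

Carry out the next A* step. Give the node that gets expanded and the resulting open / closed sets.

expanded=(1,6); open=[(0,6) g=2 f=12, (0,7) g=1 f=12, (1,5) g=2 f=10, (2,6) g=2 f=10, (2,7) g=1 f=10]; closed=[(1,6), (1,7)]

step 1: expand (1,6) (f=10, h=9) → closed; open now [(0,6) g=2 f=12, (0,7) g=1 f=12, (1,5) g=2 f=10, (2,6) g=2 f=10, (2,7) g=1 f=10]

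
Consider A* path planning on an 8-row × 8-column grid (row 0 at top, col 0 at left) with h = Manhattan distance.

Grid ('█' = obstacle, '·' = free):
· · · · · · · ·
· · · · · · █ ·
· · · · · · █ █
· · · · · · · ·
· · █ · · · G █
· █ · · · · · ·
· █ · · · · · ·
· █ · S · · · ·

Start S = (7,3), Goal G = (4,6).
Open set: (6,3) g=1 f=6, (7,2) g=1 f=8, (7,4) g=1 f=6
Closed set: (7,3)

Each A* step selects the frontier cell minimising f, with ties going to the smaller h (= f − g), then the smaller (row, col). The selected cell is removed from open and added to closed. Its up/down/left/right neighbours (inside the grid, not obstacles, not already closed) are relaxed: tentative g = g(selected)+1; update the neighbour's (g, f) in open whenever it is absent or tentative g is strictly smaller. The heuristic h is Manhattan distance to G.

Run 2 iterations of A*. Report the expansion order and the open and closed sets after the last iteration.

order=[(6,3) → (5,3)]; open=[(4,3) g=3 f=6, (5,2) g=3 f=8, (5,4) g=3 f=6, (6,2) g=2 f=8, (6,4) g=2 f=6, (7,2) g=1 f=8, (7,4) g=1 f=6]; closed=[(5,3), (6,3), (7,3)]

step 1: expand (6,3) (f=6, h=5) → closed; open now [(5,3) g=2 f=6, (6,2) g=2 f=8, (6,4) g=2 f=6, (7,2) g=1 f=8, (7,4) g=1 f=6]
step 2: expand (5,3) (f=6, h=4) → closed; open now [(4,3) g=3 f=6, (5,2) g=3 f=8, (5,4) g=3 f=6, (6,2) g=2 f=8, (6,4) g=2 f=6, (7,2) g=1 f=8, (7,4) g=1 f=6]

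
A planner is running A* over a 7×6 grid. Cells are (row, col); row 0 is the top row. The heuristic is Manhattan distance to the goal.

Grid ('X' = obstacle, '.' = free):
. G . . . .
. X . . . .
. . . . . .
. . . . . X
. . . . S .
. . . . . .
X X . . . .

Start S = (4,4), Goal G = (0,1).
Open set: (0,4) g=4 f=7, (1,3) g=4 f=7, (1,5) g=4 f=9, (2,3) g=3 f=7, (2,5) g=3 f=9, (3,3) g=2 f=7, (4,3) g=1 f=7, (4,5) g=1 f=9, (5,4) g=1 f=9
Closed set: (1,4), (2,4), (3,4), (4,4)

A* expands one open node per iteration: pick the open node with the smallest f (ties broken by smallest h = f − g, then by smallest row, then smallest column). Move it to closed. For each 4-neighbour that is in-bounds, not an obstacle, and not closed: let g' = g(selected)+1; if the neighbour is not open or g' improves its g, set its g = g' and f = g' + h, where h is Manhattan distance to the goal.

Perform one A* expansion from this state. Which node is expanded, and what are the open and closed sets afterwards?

step 1: expand (0,4) (f=7, h=3) → closed; open now [(0,3) g=5 f=7, (0,5) g=5 f=9, (1,3) g=4 f=7, (1,5) g=4 f=9, (2,3) g=3 f=7, (2,5) g=3 f=9, (3,3) g=2 f=7, (4,3) g=1 f=7, (4,5) g=1 f=9, (5,4) g=1 f=9]

expanded=(0,4); open=[(0,3) g=5 f=7, (0,5) g=5 f=9, (1,3) g=4 f=7, (1,5) g=4 f=9, (2,3) g=3 f=7, (2,5) g=3 f=9, (3,3) g=2 f=7, (4,3) g=1 f=7, (4,5) g=1 f=9, (5,4) g=1 f=9]; closed=[(0,4), (1,4), (2,4), (3,4), (4,4)]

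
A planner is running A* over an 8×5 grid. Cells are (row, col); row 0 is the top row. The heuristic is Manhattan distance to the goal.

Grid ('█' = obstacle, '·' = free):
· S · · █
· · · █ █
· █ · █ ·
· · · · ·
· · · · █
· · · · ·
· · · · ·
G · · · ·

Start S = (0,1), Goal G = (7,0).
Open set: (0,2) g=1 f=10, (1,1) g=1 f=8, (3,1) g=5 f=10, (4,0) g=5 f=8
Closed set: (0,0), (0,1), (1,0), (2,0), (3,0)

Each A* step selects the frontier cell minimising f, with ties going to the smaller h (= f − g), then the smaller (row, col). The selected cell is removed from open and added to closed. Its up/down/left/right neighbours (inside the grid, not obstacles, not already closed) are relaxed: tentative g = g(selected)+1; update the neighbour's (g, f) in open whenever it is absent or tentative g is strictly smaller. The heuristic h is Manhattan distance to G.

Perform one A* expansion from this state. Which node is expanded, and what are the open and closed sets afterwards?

expanded=(4,0); open=[(0,2) g=1 f=10, (1,1) g=1 f=8, (3,1) g=5 f=10, (4,1) g=6 f=10, (5,0) g=6 f=8]; closed=[(0,0), (0,1), (1,0), (2,0), (3,0), (4,0)]

step 1: expand (4,0) (f=8, h=3) → closed; open now [(0,2) g=1 f=10, (1,1) g=1 f=8, (3,1) g=5 f=10, (4,1) g=6 f=10, (5,0) g=6 f=8]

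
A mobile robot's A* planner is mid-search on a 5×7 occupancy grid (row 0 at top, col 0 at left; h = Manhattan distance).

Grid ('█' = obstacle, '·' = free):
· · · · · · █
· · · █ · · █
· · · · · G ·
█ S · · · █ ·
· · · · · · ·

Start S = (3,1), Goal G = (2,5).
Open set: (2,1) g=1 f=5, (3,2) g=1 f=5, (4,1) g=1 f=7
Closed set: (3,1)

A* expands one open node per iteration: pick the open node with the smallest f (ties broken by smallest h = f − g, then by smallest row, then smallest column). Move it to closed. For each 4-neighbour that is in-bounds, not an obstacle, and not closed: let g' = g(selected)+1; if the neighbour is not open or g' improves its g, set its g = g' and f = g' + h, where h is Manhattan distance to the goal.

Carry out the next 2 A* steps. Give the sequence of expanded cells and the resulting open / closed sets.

step 1: expand (2,1) (f=5, h=4) → closed; open now [(1,1) g=2 f=7, (2,0) g=2 f=7, (2,2) g=2 f=5, (3,2) g=1 f=5, (4,1) g=1 f=7]
step 2: expand (2,2) (f=5, h=3) → closed; open now [(1,1) g=2 f=7, (1,2) g=3 f=7, (2,0) g=2 f=7, (2,3) g=3 f=5, (3,2) g=1 f=5, (4,1) g=1 f=7]

order=[(2,1) → (2,2)]; open=[(1,1) g=2 f=7, (1,2) g=3 f=7, (2,0) g=2 f=7, (2,3) g=3 f=5, (3,2) g=1 f=5, (4,1) g=1 f=7]; closed=[(2,1), (2,2), (3,1)]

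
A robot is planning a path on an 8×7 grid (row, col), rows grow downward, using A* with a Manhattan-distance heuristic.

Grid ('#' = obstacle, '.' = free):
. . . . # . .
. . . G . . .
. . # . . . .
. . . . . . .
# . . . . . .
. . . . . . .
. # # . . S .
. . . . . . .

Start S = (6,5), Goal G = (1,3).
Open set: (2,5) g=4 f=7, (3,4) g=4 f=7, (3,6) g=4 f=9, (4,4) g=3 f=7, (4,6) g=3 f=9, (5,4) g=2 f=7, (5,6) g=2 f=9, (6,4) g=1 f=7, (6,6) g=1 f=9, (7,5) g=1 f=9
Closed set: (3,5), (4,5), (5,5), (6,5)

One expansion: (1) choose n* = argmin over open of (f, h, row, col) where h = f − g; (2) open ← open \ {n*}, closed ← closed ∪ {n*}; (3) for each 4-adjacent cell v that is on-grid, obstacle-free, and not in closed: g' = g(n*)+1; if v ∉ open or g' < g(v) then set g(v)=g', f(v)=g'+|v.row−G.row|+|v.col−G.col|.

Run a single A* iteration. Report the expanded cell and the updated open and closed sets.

step 1: expand (2,5) (f=7, h=3) → closed; open now [(1,5) g=5 f=7, (2,4) g=5 f=7, (2,6) g=5 f=9, (3,4) g=4 f=7, (3,6) g=4 f=9, (4,4) g=3 f=7, (4,6) g=3 f=9, (5,4) g=2 f=7, (5,6) g=2 f=9, (6,4) g=1 f=7, (6,6) g=1 f=9, (7,5) g=1 f=9]

expanded=(2,5); open=[(1,5) g=5 f=7, (2,4) g=5 f=7, (2,6) g=5 f=9, (3,4) g=4 f=7, (3,6) g=4 f=9, (4,4) g=3 f=7, (4,6) g=3 f=9, (5,4) g=2 f=7, (5,6) g=2 f=9, (6,4) g=1 f=7, (6,6) g=1 f=9, (7,5) g=1 f=9]; closed=[(2,5), (3,5), (4,5), (5,5), (6,5)]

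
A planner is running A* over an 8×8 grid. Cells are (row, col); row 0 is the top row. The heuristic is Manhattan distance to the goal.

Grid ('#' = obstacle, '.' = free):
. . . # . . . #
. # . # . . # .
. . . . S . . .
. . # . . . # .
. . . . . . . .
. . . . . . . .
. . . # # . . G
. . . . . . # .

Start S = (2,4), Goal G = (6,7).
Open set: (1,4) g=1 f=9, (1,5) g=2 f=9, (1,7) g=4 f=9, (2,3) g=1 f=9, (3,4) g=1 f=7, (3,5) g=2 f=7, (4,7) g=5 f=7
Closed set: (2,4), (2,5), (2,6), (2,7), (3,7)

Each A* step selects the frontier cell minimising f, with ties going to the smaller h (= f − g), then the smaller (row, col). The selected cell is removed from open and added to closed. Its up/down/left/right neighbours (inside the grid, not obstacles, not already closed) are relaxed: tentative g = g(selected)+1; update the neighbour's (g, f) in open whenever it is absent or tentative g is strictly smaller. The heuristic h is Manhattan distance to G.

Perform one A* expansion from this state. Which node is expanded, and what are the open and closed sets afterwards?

expanded=(4,7); open=[(1,4) g=1 f=9, (1,5) g=2 f=9, (1,7) g=4 f=9, (2,3) g=1 f=9, (3,4) g=1 f=7, (3,5) g=2 f=7, (4,6) g=6 f=9, (5,7) g=6 f=7]; closed=[(2,4), (2,5), (2,6), (2,7), (3,7), (4,7)]

step 1: expand (4,7) (f=7, h=2) → closed; open now [(1,4) g=1 f=9, (1,5) g=2 f=9, (1,7) g=4 f=9, (2,3) g=1 f=9, (3,4) g=1 f=7, (3,5) g=2 f=7, (4,6) g=6 f=9, (5,7) g=6 f=7]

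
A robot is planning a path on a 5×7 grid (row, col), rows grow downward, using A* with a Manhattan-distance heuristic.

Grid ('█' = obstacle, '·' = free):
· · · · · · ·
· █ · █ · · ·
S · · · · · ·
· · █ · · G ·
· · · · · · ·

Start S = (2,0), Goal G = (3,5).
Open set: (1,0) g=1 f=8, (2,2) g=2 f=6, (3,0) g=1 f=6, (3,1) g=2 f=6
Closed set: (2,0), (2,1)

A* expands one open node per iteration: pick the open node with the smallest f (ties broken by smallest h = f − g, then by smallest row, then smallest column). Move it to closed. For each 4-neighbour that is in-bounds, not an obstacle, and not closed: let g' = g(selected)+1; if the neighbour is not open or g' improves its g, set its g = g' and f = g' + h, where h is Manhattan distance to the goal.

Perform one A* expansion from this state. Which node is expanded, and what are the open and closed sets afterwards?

step 1: expand (2,2) (f=6, h=4) → closed; open now [(1,0) g=1 f=8, (1,2) g=3 f=8, (2,3) g=3 f=6, (3,0) g=1 f=6, (3,1) g=2 f=6]

expanded=(2,2); open=[(1,0) g=1 f=8, (1,2) g=3 f=8, (2,3) g=3 f=6, (3,0) g=1 f=6, (3,1) g=2 f=6]; closed=[(2,0), (2,1), (2,2)]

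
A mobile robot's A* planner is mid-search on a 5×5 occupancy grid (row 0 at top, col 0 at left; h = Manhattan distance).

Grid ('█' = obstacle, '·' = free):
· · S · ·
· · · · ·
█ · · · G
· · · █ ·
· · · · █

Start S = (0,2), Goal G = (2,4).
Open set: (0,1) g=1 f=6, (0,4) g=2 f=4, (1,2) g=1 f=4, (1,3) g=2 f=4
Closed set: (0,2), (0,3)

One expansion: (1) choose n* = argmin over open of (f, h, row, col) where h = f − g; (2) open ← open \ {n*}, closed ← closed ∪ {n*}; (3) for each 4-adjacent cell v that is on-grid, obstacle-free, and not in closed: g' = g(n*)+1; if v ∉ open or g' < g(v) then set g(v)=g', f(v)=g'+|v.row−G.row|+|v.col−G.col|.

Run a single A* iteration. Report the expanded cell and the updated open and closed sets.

step 1: expand (0,4) (f=4, h=2) → closed; open now [(0,1) g=1 f=6, (1,2) g=1 f=4, (1,3) g=2 f=4, (1,4) g=3 f=4]

expanded=(0,4); open=[(0,1) g=1 f=6, (1,2) g=1 f=4, (1,3) g=2 f=4, (1,4) g=3 f=4]; closed=[(0,2), (0,3), (0,4)]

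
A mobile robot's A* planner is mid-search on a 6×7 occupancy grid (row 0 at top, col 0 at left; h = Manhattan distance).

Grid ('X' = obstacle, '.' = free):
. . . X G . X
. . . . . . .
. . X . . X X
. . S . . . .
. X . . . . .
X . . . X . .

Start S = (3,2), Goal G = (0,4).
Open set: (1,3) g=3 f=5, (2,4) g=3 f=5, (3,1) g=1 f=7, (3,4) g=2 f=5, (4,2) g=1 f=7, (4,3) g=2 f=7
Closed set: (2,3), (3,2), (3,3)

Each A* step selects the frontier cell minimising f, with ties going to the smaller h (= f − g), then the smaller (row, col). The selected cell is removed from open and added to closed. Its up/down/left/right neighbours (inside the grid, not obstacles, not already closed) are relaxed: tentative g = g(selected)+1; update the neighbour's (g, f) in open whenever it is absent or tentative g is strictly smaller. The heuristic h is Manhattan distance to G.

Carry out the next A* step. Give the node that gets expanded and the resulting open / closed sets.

step 1: expand (1,3) (f=5, h=2) → closed; open now [(1,2) g=4 f=7, (1,4) g=4 f=5, (2,4) g=3 f=5, (3,1) g=1 f=7, (3,4) g=2 f=5, (4,2) g=1 f=7, (4,3) g=2 f=7]

expanded=(1,3); open=[(1,2) g=4 f=7, (1,4) g=4 f=5, (2,4) g=3 f=5, (3,1) g=1 f=7, (3,4) g=2 f=5, (4,2) g=1 f=7, (4,3) g=2 f=7]; closed=[(1,3), (2,3), (3,2), (3,3)]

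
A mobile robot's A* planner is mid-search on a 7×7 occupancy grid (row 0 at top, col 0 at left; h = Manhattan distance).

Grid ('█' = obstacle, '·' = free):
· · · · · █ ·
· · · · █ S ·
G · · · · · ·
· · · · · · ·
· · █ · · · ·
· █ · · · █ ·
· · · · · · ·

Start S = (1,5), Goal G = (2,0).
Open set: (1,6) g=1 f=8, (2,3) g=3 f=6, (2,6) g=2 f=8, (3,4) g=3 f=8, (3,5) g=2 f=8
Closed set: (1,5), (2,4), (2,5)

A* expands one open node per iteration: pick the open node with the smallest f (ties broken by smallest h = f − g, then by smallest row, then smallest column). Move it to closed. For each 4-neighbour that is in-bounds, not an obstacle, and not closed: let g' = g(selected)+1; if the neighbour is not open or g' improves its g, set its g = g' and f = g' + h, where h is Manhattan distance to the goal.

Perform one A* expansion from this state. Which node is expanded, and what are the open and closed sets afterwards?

expanded=(2,3); open=[(1,3) g=4 f=8, (1,6) g=1 f=8, (2,2) g=4 f=6, (2,6) g=2 f=8, (3,3) g=4 f=8, (3,4) g=3 f=8, (3,5) g=2 f=8]; closed=[(1,5), (2,3), (2,4), (2,5)]

step 1: expand (2,3) (f=6, h=3) → closed; open now [(1,3) g=4 f=8, (1,6) g=1 f=8, (2,2) g=4 f=6, (2,6) g=2 f=8, (3,3) g=4 f=8, (3,4) g=3 f=8, (3,5) g=2 f=8]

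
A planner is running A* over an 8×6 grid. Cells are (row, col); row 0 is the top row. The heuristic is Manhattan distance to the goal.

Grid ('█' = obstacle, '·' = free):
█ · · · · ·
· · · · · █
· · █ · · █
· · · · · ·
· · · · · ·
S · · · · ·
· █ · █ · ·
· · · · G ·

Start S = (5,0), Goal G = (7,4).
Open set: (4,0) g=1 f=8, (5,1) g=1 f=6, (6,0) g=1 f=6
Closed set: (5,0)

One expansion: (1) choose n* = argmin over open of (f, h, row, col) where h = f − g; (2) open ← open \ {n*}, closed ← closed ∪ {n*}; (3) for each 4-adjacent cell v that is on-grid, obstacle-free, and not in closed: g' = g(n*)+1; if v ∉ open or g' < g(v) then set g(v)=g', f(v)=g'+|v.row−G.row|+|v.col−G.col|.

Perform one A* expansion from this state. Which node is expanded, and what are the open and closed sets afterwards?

expanded=(5,1); open=[(4,0) g=1 f=8, (4,1) g=2 f=8, (5,2) g=2 f=6, (6,0) g=1 f=6]; closed=[(5,0), (5,1)]

step 1: expand (5,1) (f=6, h=5) → closed; open now [(4,0) g=1 f=8, (4,1) g=2 f=8, (5,2) g=2 f=6, (6,0) g=1 f=6]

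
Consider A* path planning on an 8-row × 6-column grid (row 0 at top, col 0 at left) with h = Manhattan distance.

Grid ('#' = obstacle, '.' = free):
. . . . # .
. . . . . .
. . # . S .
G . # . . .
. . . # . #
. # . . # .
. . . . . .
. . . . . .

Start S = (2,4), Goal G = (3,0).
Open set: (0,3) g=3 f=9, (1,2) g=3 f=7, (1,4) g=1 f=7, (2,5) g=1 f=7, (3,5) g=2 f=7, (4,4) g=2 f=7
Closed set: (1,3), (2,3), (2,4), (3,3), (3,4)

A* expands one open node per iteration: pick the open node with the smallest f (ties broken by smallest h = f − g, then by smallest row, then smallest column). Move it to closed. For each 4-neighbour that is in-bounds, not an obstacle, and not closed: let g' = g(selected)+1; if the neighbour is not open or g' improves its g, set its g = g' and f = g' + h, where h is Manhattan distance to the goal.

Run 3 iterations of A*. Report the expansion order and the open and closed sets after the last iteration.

order=[(1,2) → (1,1) → (1,0)]; open=[(0,0) g=6 f=9, (0,1) g=5 f=9, (0,2) g=4 f=9, (0,3) g=3 f=9, (1,4) g=1 f=7, (2,0) g=6 f=7, (2,1) g=5 f=7, (2,5) g=1 f=7, (3,5) g=2 f=7, (4,4) g=2 f=7]; closed=[(1,0), (1,1), (1,2), (1,3), (2,3), (2,4), (3,3), (3,4)]

step 1: expand (1,2) (f=7, h=4) → closed; open now [(0,2) g=4 f=9, (0,3) g=3 f=9, (1,1) g=4 f=7, (1,4) g=1 f=7, (2,5) g=1 f=7, (3,5) g=2 f=7, (4,4) g=2 f=7]
step 2: expand (1,1) (f=7, h=3) → closed; open now [(0,1) g=5 f=9, (0,2) g=4 f=9, (0,3) g=3 f=9, (1,0) g=5 f=7, (1,4) g=1 f=7, (2,1) g=5 f=7, (2,5) g=1 f=7, (3,5) g=2 f=7, (4,4) g=2 f=7]
step 3: expand (1,0) (f=7, h=2) → closed; open now [(0,0) g=6 f=9, (0,1) g=5 f=9, (0,2) g=4 f=9, (0,3) g=3 f=9, (1,4) g=1 f=7, (2,0) g=6 f=7, (2,1) g=5 f=7, (2,5) g=1 f=7, (3,5) g=2 f=7, (4,4) g=2 f=7]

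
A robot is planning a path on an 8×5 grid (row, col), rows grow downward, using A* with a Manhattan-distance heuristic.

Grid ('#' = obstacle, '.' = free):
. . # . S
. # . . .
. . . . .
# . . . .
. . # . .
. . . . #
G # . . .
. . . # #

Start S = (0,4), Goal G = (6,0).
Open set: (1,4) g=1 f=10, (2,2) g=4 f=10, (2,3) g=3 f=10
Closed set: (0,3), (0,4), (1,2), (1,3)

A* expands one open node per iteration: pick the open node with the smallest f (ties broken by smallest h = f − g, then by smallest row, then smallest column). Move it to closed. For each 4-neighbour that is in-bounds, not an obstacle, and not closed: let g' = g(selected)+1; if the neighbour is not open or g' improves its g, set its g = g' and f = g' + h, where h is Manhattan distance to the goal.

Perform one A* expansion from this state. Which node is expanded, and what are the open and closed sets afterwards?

step 1: expand (2,2) (f=10, h=6) → closed; open now [(1,4) g=1 f=10, (2,1) g=5 f=10, (2,3) g=3 f=10, (3,2) g=5 f=10]

expanded=(2,2); open=[(1,4) g=1 f=10, (2,1) g=5 f=10, (2,3) g=3 f=10, (3,2) g=5 f=10]; closed=[(0,3), (0,4), (1,2), (1,3), (2,2)]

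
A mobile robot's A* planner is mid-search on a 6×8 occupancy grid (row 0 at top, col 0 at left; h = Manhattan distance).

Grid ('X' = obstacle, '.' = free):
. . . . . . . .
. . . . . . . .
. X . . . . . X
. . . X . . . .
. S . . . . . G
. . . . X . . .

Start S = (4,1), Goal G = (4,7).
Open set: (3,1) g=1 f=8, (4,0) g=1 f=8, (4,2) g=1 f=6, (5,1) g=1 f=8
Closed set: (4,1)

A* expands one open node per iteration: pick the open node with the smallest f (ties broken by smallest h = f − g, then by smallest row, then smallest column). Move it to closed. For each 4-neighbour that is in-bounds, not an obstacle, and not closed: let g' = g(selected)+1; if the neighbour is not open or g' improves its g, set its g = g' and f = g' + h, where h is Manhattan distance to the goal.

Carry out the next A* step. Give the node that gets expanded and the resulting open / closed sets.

step 1: expand (4,2) (f=6, h=5) → closed; open now [(3,1) g=1 f=8, (3,2) g=2 f=8, (4,0) g=1 f=8, (4,3) g=2 f=6, (5,1) g=1 f=8, (5,2) g=2 f=8]

expanded=(4,2); open=[(3,1) g=1 f=8, (3,2) g=2 f=8, (4,0) g=1 f=8, (4,3) g=2 f=6, (5,1) g=1 f=8, (5,2) g=2 f=8]; closed=[(4,1), (4,2)]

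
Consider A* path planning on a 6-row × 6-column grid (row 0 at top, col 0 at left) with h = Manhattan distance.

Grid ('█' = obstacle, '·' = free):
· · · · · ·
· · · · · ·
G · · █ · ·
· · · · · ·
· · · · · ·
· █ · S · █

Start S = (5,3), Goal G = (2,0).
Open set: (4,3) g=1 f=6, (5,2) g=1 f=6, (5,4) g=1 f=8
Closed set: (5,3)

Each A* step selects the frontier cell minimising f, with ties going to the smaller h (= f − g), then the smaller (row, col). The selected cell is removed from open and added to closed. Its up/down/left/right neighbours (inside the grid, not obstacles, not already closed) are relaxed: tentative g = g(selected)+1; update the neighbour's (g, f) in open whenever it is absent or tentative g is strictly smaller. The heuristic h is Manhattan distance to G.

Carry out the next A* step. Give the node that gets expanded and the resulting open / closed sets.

step 1: expand (4,3) (f=6, h=5) → closed; open now [(3,3) g=2 f=6, (4,2) g=2 f=6, (4,4) g=2 f=8, (5,2) g=1 f=6, (5,4) g=1 f=8]

expanded=(4,3); open=[(3,3) g=2 f=6, (4,2) g=2 f=6, (4,4) g=2 f=8, (5,2) g=1 f=6, (5,4) g=1 f=8]; closed=[(4,3), (5,3)]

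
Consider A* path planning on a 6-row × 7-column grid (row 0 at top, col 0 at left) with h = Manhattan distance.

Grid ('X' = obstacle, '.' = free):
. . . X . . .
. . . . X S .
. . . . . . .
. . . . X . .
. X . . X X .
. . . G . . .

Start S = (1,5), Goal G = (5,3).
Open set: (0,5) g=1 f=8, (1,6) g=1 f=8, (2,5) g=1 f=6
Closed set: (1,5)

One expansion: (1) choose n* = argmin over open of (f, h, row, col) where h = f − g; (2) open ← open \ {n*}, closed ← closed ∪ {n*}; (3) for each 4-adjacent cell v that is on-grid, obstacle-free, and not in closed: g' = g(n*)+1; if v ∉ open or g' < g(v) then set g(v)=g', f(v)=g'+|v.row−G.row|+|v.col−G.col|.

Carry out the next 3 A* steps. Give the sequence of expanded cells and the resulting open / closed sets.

order=[(2,5) → (2,4) → (2,3)]; open=[(0,5) g=1 f=8, (1,3) g=4 f=8, (1,6) g=1 f=8, (2,2) g=4 f=8, (2,6) g=2 f=8, (3,3) g=4 f=6, (3,5) g=2 f=6]; closed=[(1,5), (2,3), (2,4), (2,5)]

step 1: expand (2,5) (f=6, h=5) → closed; open now [(0,5) g=1 f=8, (1,6) g=1 f=8, (2,4) g=2 f=6, (2,6) g=2 f=8, (3,5) g=2 f=6]
step 2: expand (2,4) (f=6, h=4) → closed; open now [(0,5) g=1 f=8, (1,6) g=1 f=8, (2,3) g=3 f=6, (2,6) g=2 f=8, (3,5) g=2 f=6]
step 3: expand (2,3) (f=6, h=3) → closed; open now [(0,5) g=1 f=8, (1,3) g=4 f=8, (1,6) g=1 f=8, (2,2) g=4 f=8, (2,6) g=2 f=8, (3,3) g=4 f=6, (3,5) g=2 f=6]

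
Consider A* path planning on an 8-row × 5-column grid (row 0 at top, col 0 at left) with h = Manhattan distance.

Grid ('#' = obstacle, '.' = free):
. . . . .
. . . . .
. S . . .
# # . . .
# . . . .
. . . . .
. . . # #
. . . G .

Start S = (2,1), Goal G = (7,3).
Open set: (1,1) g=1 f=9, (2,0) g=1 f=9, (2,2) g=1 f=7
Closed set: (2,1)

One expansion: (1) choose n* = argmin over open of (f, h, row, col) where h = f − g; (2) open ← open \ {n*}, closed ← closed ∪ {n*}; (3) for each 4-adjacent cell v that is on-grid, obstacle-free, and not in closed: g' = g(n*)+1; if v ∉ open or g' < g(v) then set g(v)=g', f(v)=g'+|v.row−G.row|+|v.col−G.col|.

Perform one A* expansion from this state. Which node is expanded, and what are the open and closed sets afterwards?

expanded=(2,2); open=[(1,1) g=1 f=9, (1,2) g=2 f=9, (2,0) g=1 f=9, (2,3) g=2 f=7, (3,2) g=2 f=7]; closed=[(2,1), (2,2)]

step 1: expand (2,2) (f=7, h=6) → closed; open now [(1,1) g=1 f=9, (1,2) g=2 f=9, (2,0) g=1 f=9, (2,3) g=2 f=7, (3,2) g=2 f=7]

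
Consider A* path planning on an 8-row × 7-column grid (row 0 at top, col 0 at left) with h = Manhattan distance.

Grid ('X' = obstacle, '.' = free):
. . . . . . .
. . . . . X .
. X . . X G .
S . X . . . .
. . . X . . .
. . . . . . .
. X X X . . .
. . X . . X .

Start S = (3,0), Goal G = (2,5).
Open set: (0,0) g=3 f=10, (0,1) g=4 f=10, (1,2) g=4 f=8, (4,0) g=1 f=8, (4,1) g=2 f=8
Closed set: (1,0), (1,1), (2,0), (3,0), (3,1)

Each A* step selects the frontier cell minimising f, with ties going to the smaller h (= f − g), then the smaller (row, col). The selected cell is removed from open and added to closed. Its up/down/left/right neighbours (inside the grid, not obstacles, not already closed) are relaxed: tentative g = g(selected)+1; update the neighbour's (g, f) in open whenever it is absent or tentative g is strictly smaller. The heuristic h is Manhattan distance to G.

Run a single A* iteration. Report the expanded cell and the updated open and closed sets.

step 1: expand (1,2) (f=8, h=4) → closed; open now [(0,0) g=3 f=10, (0,1) g=4 f=10, (0,2) g=5 f=10, (1,3) g=5 f=8, (2,2) g=5 f=8, (4,0) g=1 f=8, (4,1) g=2 f=8]

expanded=(1,2); open=[(0,0) g=3 f=10, (0,1) g=4 f=10, (0,2) g=5 f=10, (1,3) g=5 f=8, (2,2) g=5 f=8, (4,0) g=1 f=8, (4,1) g=2 f=8]; closed=[(1,0), (1,1), (1,2), (2,0), (3,0), (3,1)]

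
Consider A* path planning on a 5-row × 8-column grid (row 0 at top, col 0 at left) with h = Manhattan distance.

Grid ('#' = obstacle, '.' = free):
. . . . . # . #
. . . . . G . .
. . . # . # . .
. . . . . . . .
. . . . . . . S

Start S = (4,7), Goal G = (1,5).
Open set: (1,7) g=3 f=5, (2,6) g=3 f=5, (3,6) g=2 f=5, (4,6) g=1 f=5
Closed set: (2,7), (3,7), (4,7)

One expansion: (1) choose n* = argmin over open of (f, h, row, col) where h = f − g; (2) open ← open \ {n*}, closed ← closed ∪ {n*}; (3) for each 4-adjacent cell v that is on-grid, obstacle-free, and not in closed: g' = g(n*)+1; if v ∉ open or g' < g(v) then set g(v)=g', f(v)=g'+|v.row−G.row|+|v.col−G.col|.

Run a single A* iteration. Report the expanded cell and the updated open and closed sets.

step 1: expand (1,7) (f=5, h=2) → closed; open now [(1,6) g=4 f=5, (2,6) g=3 f=5, (3,6) g=2 f=5, (4,6) g=1 f=5]

expanded=(1,7); open=[(1,6) g=4 f=5, (2,6) g=3 f=5, (3,6) g=2 f=5, (4,6) g=1 f=5]; closed=[(1,7), (2,7), (3,7), (4,7)]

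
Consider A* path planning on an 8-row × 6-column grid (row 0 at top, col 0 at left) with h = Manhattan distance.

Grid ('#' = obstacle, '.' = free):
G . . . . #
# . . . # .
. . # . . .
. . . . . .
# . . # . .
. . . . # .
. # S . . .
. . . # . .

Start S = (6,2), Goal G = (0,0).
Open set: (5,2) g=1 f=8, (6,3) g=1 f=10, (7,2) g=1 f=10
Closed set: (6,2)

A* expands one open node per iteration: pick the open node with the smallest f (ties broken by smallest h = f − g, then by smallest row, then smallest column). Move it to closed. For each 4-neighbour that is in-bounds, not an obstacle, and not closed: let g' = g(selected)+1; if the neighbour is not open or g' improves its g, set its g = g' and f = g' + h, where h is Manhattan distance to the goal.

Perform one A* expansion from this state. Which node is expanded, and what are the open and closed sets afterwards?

step 1: expand (5,2) (f=8, h=7) → closed; open now [(4,2) g=2 f=8, (5,1) g=2 f=8, (5,3) g=2 f=10, (6,3) g=1 f=10, (7,2) g=1 f=10]

expanded=(5,2); open=[(4,2) g=2 f=8, (5,1) g=2 f=8, (5,3) g=2 f=10, (6,3) g=1 f=10, (7,2) g=1 f=10]; closed=[(5,2), (6,2)]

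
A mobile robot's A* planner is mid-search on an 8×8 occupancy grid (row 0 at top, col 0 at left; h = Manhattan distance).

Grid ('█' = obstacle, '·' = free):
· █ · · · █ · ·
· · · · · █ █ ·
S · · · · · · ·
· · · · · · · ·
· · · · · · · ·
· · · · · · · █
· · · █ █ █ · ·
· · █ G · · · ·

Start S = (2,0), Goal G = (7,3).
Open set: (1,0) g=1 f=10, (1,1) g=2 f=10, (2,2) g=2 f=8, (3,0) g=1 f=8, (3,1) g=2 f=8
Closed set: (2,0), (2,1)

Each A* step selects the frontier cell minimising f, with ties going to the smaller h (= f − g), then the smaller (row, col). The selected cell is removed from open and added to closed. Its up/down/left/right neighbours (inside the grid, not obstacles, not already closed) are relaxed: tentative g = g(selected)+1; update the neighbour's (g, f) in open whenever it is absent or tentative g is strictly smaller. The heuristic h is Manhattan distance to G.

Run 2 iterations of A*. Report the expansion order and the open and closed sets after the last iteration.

step 1: expand (2,2) (f=8, h=6) → closed; open now [(1,0) g=1 f=10, (1,1) g=2 f=10, (1,2) g=3 f=10, (2,3) g=3 f=8, (3,0) g=1 f=8, (3,1) g=2 f=8, (3,2) g=3 f=8]
step 2: expand (2,3) (f=8, h=5) → closed; open now [(1,0) g=1 f=10, (1,1) g=2 f=10, (1,2) g=3 f=10, (1,3) g=4 f=10, (2,4) g=4 f=10, (3,0) g=1 f=8, (3,1) g=2 f=8, (3,2) g=3 f=8, (3,3) g=4 f=8]

order=[(2,2) → (2,3)]; open=[(1,0) g=1 f=10, (1,1) g=2 f=10, (1,2) g=3 f=10, (1,3) g=4 f=10, (2,4) g=4 f=10, (3,0) g=1 f=8, (3,1) g=2 f=8, (3,2) g=3 f=8, (3,3) g=4 f=8]; closed=[(2,0), (2,1), (2,2), (2,3)]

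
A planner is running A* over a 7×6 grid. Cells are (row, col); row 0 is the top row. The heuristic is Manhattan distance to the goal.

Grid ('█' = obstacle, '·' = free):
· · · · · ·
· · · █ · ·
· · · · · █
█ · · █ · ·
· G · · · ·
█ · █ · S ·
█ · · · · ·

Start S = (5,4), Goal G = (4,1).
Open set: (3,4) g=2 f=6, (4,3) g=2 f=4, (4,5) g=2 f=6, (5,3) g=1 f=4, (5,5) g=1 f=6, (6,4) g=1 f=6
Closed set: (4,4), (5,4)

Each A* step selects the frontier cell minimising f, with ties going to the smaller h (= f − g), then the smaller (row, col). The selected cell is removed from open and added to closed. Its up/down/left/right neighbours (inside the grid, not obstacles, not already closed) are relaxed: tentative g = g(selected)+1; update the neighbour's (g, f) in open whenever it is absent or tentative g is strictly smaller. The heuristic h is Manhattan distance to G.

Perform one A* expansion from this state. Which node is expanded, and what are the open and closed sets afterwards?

expanded=(4,3); open=[(3,4) g=2 f=6, (4,2) g=3 f=4, (4,5) g=2 f=6, (5,3) g=1 f=4, (5,5) g=1 f=6, (6,4) g=1 f=6]; closed=[(4,3), (4,4), (5,4)]

step 1: expand (4,3) (f=4, h=2) → closed; open now [(3,4) g=2 f=6, (4,2) g=3 f=4, (4,5) g=2 f=6, (5,3) g=1 f=4, (5,5) g=1 f=6, (6,4) g=1 f=6]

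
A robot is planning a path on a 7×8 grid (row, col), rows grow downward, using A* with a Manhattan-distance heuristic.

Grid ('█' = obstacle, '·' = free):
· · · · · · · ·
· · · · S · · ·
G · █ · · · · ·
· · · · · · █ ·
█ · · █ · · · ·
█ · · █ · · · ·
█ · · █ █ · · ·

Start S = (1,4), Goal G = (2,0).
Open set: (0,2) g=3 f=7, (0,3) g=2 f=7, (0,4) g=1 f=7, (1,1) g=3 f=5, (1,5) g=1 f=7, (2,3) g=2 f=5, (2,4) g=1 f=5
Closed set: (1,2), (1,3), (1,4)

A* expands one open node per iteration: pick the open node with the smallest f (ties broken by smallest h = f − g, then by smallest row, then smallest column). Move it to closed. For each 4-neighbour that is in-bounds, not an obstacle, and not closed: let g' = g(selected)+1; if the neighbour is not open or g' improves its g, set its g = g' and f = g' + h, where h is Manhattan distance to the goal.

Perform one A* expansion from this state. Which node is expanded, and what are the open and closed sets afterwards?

expanded=(1,1); open=[(0,1) g=4 f=7, (0,2) g=3 f=7, (0,3) g=2 f=7, (0,4) g=1 f=7, (1,0) g=4 f=5, (1,5) g=1 f=7, (2,1) g=4 f=5, (2,3) g=2 f=5, (2,4) g=1 f=5]; closed=[(1,1), (1,2), (1,3), (1,4)]

step 1: expand (1,1) (f=5, h=2) → closed; open now [(0,1) g=4 f=7, (0,2) g=3 f=7, (0,3) g=2 f=7, (0,4) g=1 f=7, (1,0) g=4 f=5, (1,5) g=1 f=7, (2,1) g=4 f=5, (2,3) g=2 f=5, (2,4) g=1 f=5]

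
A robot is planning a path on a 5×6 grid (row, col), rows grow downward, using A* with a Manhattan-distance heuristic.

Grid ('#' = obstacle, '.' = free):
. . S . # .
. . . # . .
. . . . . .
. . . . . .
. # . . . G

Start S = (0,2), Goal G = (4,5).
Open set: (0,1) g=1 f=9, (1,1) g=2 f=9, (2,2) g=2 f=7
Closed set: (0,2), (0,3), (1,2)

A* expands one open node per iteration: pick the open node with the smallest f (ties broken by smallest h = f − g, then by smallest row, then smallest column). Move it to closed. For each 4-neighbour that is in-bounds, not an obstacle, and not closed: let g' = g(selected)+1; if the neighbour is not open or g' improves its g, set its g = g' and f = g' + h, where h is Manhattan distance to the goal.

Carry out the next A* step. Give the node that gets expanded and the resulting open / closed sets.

expanded=(2,2); open=[(0,1) g=1 f=9, (1,1) g=2 f=9, (2,1) g=3 f=9, (2,3) g=3 f=7, (3,2) g=3 f=7]; closed=[(0,2), (0,3), (1,2), (2,2)]

step 1: expand (2,2) (f=7, h=5) → closed; open now [(0,1) g=1 f=9, (1,1) g=2 f=9, (2,1) g=3 f=9, (2,3) g=3 f=7, (3,2) g=3 f=7]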